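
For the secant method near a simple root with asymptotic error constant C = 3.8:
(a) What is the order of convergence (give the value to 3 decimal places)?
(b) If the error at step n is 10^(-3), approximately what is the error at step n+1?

(a) Secant method has superlinear convergence with order φ = (1+√5)/2 ≈ 1.618.
    This means |e_{n+1}| ≈ C|e_n|^1.618.

(b) With |e_n| = 10^(-3) and C = 3.8:
    |e_{n+1}| ≈ 3.8 × (10^(-3))^1.618 = 3.8 × 10^(-4.85)

(a) ≈ 1.618 (golden ratio); (b) |e_{n+1}| ≈ 5.317e-05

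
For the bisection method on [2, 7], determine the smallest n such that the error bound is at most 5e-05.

We need (b-a)/2^n ≤ 5e-05
(7 - 2)/2^n ≤ 5e-05
5/2^n ≤ 5e-05
2^n ≥ 100000
n ≥ log₂(100000) = 16.61
n ≥ 17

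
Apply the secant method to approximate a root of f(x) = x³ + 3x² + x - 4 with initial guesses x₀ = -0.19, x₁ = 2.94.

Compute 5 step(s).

f(x) = x³ + 3x² + x - 4
x₀ = -0.19, x₁ = 2.94

Secant formula: x_{n+1} = x_n - f(x_n)(x_n - x_{n-1})/(f(x_n) - f(x_{n-1}))

Iteration 1:
  f(-0.190000) = -4.088559
  f(2.940000) = 50.282984
  x_2 = 2.940000 - 50.282984×(2.940000 - (-0.190000))/(50.282984 - (-4.088559))
       = 0.045366
Iteration 2:
  f(2.940000) = 50.282984
  f(0.045366) = -3.948367
  x_3 = 0.045366 - (-3.948367)×(0.045366 - 2.940000)/(-3.948367 - 50.282984)
       = 0.256112
Iteration 3:
  f(0.045366) = -3.948367
  f(0.256112) = -3.530308
  x_4 = 0.256112 - (-3.530308)×(0.256112 - 0.045366)/(-3.530308 - (-3.948367))
       = 2.035767
Iteration 4:
  f(0.256112) = -3.530308
  f(2.035767) = 18.905735
  x_5 = 2.035767 - 18.905735×(2.035767 - 0.256112)/(18.905735 - (-3.530308))
       = 0.536141
Iteration 5:
  f(2.035767) = 18.905735
  f(0.536141) = -2.447407
  x_6 = 0.536141 - (-2.447407)×(0.536141 - 2.035767)/(-2.447407 - 18.905735)
       = 0.708022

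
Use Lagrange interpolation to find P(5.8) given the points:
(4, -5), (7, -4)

Lagrange interpolation formula:
P(x) = Σ yᵢ × Lᵢ(x)
where Lᵢ(x) = Π_{j≠i} (x - xⱼ)/(xᵢ - xⱼ)

L_0(5.8) = (5.8 - 7)/(4 - 7) = 0.400000
L_1(5.8) = (5.8 - 4)/(7 - 4) = 0.600000

P(5.8) = (-5)×L_0(5.8) + (-4)×L_1(5.8)
P(5.8) = -4.400000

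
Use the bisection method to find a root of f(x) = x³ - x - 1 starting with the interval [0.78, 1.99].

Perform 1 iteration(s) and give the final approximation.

f(x) = x³ - x - 1
Initial interval: [0.78, 1.99]

Iteration 1:
  c_1 = (0.780000 + 1.990000)/2 = 1.385000
  f(c_1) = f(1.385000) = 0.271742
  f(a) × f(c) < 0, new interval: [0.780000, 1.385000]

After 1 iteration(s), the approximation is c_1 = 1.385000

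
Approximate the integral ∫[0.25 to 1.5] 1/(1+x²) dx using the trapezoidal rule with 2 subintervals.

f(x) = 1/(1+x²)
a = 0.25, b = 1.5, n = 2
h = (b - a)/n = 0.625000

Trapezoidal rule: (h/2)[f(x₀) + 2f(x₁) + 2f(x₂) + ... + f(xₙ)]

x_0 = 0.2500, f(x_0) = 0.941176, coefficient = 1
x_1 = 0.8750, f(x_1) = 0.566372, coefficient = 2
x_2 = 1.5000, f(x_2) = 0.307692, coefficient = 1

I ≈ (0.625000/2) × 2.381612 = 0.744254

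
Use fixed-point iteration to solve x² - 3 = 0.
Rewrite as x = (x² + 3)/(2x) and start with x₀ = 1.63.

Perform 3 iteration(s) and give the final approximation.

Equation: x² - 3 = 0
Fixed-point form: x = (x² + 3)/(2x)
x₀ = 1.63

x_1 = g(1.630000) = 1.735245
x_2 = g(1.735245) = 1.732054
x_3 = g(1.732054) = 1.732051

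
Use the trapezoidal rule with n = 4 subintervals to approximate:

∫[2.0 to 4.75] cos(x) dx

f(x) = cos(x)
a = 2.0, b = 4.75, n = 4
h = (b - a)/n = 0.687500

Trapezoidal rule: (h/2)[f(x₀) + 2f(x₁) + 2f(x₂) + ... + f(xₙ)]

x_0 = 2.0000, f(x_0) = -0.416147, coefficient = 1
x_1 = 2.6875, f(x_1) = -0.898659, coefficient = 2
x_2 = 3.3750, f(x_2) = -0.972884, coefficient = 2
x_3 = 4.0625, f(x_3) = -0.605098, coefficient = 2
x_4 = 4.7500, f(x_4) = 0.037602, coefficient = 1

I ≈ (0.687500/2) × -5.331827 = -1.832816
Exact value: -1.908590
Error: 0.075775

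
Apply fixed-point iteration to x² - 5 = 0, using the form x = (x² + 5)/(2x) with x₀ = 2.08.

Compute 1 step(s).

Equation: x² - 5 = 0
Fixed-point form: x = (x² + 5)/(2x)
x₀ = 2.08

x_1 = g(2.080000) = 2.241923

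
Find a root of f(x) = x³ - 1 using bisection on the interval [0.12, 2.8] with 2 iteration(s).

f(x) = x³ - 1
Initial interval: [0.12, 2.8]

Iteration 1:
  c_1 = (0.120000 + 2.800000)/2 = 1.460000
  f(c_1) = f(1.460000) = 2.112136
  f(a) × f(c) < 0, new interval: [0.120000, 1.460000]
Iteration 2:
  c_2 = (0.120000 + 1.460000)/2 = 0.790000
  f(c_2) = f(0.790000) = -0.506961
  f(a) × f(c) ≥ 0, new interval: [0.790000, 1.460000]

After 2 iteration(s), the approximation is c_2 = 0.790000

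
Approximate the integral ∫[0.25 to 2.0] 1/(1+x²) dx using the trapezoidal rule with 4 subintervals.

f(x) = 1/(1+x²)
a = 0.25, b = 2.0, n = 4
h = (b - a)/n = 0.437500

Trapezoidal rule: (h/2)[f(x₀) + 2f(x₁) + 2f(x₂) + ... + f(xₙ)]

x_0 = 0.2500, f(x_0) = 0.941176, coefficient = 1
x_1 = 0.6875, f(x_1) = 0.679045, coefficient = 2
x_2 = 1.1250, f(x_2) = 0.441379, coefficient = 2
x_3 = 1.5625, f(x_3) = 0.290579, coefficient = 2
x_4 = 2.0000, f(x_4) = 0.200000, coefficient = 1

I ≈ (0.437500/2) × 3.963183 = 0.866946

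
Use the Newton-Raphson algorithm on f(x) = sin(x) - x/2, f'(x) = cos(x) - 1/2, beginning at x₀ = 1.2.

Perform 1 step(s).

f(x) = sin(x) - x/2
f'(x) = cos(x) - 1/2
x₀ = 1.2

Newton-Raphson formula: x_{n+1} = x_n - f(x_n)/f'(x_n)

Iteration 1:
  f(1.200000) = 0.332039
  f'(1.200000) = -0.137642
  x_1 = 1.200000 - 0.332039/(-0.137642) = 3.612334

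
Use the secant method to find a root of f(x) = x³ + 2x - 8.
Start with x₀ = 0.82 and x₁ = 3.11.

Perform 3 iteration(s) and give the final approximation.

f(x) = x³ + 2x - 8
x₀ = 0.82, x₁ = 3.11

Secant formula: x_{n+1} = x_n - f(x_n)(x_n - x_{n-1})/(f(x_n) - f(x_{n-1}))

Iteration 1:
  f(0.820000) = -5.808632
  f(3.110000) = 28.300231
  x_2 = 3.110000 - 28.300231×(3.110000 - 0.820000)/(28.300231 - (-5.808632))
       = 1.209980
Iteration 2:
  f(3.110000) = 28.300231
  f(1.209980) = -3.808568
  x_3 = 1.209980 - (-3.808568)×(1.209980 - 3.110000)/(-3.808568 - 28.300231)
       = 1.435350
Iteration 3:
  f(1.209980) = -3.808568
  f(1.435350) = -2.172152
  x_4 = 1.435350 - (-2.172152)×(1.435350 - 1.209980)/(-2.172152 - (-3.808568))
       = 1.734502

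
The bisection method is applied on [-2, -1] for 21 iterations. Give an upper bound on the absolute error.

Bisection error bound: |error| ≤ (b-a)/2^n
|error| ≤ (-1 - (-2))/2^21 = 1/2^21
|error| ≤ 0.0000004768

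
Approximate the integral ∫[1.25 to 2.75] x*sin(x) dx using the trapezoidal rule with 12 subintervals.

f(x) = x*sin(x)
a = 1.25, b = 2.75, n = 12
h = (b - a)/n = 0.125000

Trapezoidal rule: (h/2)[f(x₀) + 2f(x₁) + 2f(x₂) + ... + f(xₙ)]

x_0 = 1.2500, f(x_0) = 1.186231, coefficient = 1
x_1 = 1.3750, f(x_1) = 1.348728, coefficient = 2
x_2 = 1.5000, f(x_2) = 1.496242, coefficient = 2
x_3 = 1.6250, f(x_3) = 1.622613, coefficient = 2
x_4 = 1.7500, f(x_4) = 1.721975, coefficient = 2
x_5 = 1.8750, f(x_5) = 1.788911, coefficient = 2
x_6 = 2.0000, f(x_6) = 1.818595, coefficient = 2
x_7 = 2.1250, f(x_7) = 1.806930, coefficient = 2
x_8 = 2.2500, f(x_8) = 1.750665, coefficient = 2
x_9 = 2.3750, f(x_9) = 1.647502, coefficient = 2
x_10 = 2.5000, f(x_10) = 1.496180, coefficient = 2
x_11 = 2.6250, f(x_11) = 1.296541, coefficient = 2
x_12 = 2.7500, f(x_12) = 1.049568, coefficient = 1

I ≈ (0.125000/2) × 37.825563 = 2.364098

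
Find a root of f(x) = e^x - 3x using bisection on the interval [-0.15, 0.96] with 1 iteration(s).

f(x) = e^x - 3x
Initial interval: [-0.15, 0.96]

Iteration 1:
  c_1 = (-0.150000 + 0.960000)/2 = 0.405000
  f(c_1) = f(0.405000) = 0.284303
  f(a) × f(c) ≥ 0, new interval: [0.405000, 0.960000]

After 1 iteration(s), the approximation is c_1 = 0.405000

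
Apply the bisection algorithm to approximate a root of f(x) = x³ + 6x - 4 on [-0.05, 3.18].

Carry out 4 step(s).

f(x) = x³ + 6x - 4
Initial interval: [-0.05, 3.18]

Iteration 1:
  c_1 = (-0.050000 + 3.180000)/2 = 1.565000
  f(c_1) = f(1.565000) = 9.223037
  f(a) × f(c) < 0, new interval: [-0.050000, 1.565000]
Iteration 2:
  c_2 = (-0.050000 + 1.565000)/2 = 0.757500
  f(c_2) = f(0.757500) = 0.979658
  f(a) × f(c) < 0, new interval: [-0.050000, 0.757500]
Iteration 3:
  c_3 = (-0.050000 + 0.757500)/2 = 0.353750
  f(c_3) = f(0.353750) = -1.833232
  f(a) × f(c) ≥ 0, new interval: [0.353750, 0.757500]
Iteration 4:
  c_4 = (0.353750 + 0.757500)/2 = 0.555625
  f(c_4) = f(0.555625) = -0.494718
  f(a) × f(c) ≥ 0, new interval: [0.555625, 0.757500]

After 4 iteration(s), the approximation is c_4 = 0.555625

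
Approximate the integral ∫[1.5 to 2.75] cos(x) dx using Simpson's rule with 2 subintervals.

f(x) = cos(x)
a = 1.5, b = 2.75, n = 2
h = (b - a)/n = 0.625000

Simpson's rule: (h/3)[f(x₀) + 4f(x₁) + 2f(x₂) + ... + f(xₙ)]

x_0 = 1.5000, f(x_0) = 0.070737, coefficient = 1
x_1 = 2.1250, f(x_1) = -0.526266, coefficient = 4
x_2 = 2.7500, f(x_2) = -0.924302, coefficient = 1

I ≈ (0.625000/3) × -2.958631 = -0.616381
Exact value: -0.615834
Error: 0.000547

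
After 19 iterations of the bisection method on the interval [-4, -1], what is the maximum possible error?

Bisection error bound: |error| ≤ (b-a)/2^n
|error| ≤ (-1 - (-4))/2^19 = 3/2^19
|error| ≤ 0.0000057220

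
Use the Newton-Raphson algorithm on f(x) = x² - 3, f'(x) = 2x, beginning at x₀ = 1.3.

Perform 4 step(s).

f(x) = x² - 3
f'(x) = 2x
x₀ = 1.3

Newton-Raphson formula: x_{n+1} = x_n - f(x_n)/f'(x_n)

Iteration 1:
  f(1.300000) = -1.310000
  f'(1.300000) = 2.600000
  x_1 = 1.300000 - (-1.310000)/2.600000 = 1.803846
Iteration 2:
  f(1.803846) = 0.253861
  f'(1.803846) = 3.607692
  x_2 = 1.803846 - 0.253861/3.607692 = 1.733480
Iteration 3:
  f(1.733480) = 0.004951
  f'(1.733480) = 3.466959
  x_3 = 1.733480 - 0.004951/3.466959 = 1.732051
Iteration 4:
  f(1.732051) = 0.000002
  f'(1.732051) = 3.464103
  x_4 = 1.732051 - 0.000002/3.464103 = 1.732051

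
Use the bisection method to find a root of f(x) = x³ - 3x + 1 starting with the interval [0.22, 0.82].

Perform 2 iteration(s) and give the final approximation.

f(x) = x³ - 3x + 1
Initial interval: [0.22, 0.82]

Iteration 1:
  c_1 = (0.220000 + 0.820000)/2 = 0.520000
  f(c_1) = f(0.520000) = -0.419392
  f(a) × f(c) < 0, new interval: [0.220000, 0.520000]
Iteration 2:
  c_2 = (0.220000 + 0.520000)/2 = 0.370000
  f(c_2) = f(0.370000) = -0.059347
  f(a) × f(c) < 0, new interval: [0.220000, 0.370000]

After 2 iteration(s), the approximation is c_2 = 0.370000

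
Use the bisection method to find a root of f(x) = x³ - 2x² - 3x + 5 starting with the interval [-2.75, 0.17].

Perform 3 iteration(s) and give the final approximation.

f(x) = x³ - 2x² - 3x + 5
Initial interval: [-2.75, 0.17]

Iteration 1:
  c_1 = (-2.750000 + 0.170000)/2 = -1.290000
  f(c_1) = f(-1.290000) = 3.395111
  f(a) × f(c) < 0, new interval: [-2.750000, -1.290000]
Iteration 2:
  c_2 = (-2.750000 + (-1.290000))/2 = -2.020000
  f(c_2) = f(-2.020000) = -5.343208
  f(a) × f(c) ≥ 0, new interval: [-2.020000, -1.290000]
Iteration 3:
  c_3 = (-2.020000 + (-1.290000))/2 = -1.655000
  f(c_3) = f(-1.655000) = -0.046136
  f(a) × f(c) ≥ 0, new interval: [-1.655000, -1.290000]

After 3 iteration(s), the approximation is c_3 = -1.655000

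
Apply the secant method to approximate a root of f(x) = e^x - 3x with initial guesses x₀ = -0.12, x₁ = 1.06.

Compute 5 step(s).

f(x) = e^x - 3x
x₀ = -0.12, x₁ = 1.06

Secant formula: x_{n+1} = x_n - f(x_n)(x_n - x_{n-1})/(f(x_n) - f(x_{n-1}))

Iteration 1:
  f(-0.120000) = 1.246920
  f(1.060000) = -0.293629
  x_2 = 1.060000 - (-0.293629)×(1.060000 - (-0.120000))/(-0.293629 - 1.246920)
       = 0.835092
Iteration 2:
  f(1.060000) = -0.293629
  f(0.835092) = -0.200250
  x_3 = 0.835092 - (-0.200250)×(0.835092 - 1.060000)/(-0.200250 - (-0.293629))
       = 0.352781
Iteration 3:
  f(0.835092) = -0.200250
  f(0.352781) = 0.364676
  x_4 = 0.352781 - 0.364676×(0.352781 - 0.835092)/(0.364676 - (-0.200250))
       = 0.664127
Iteration 4:
  f(0.352781) = 0.364676
  f(0.664127) = -0.049587
  x_5 = 0.664127 - (-0.049587)×(0.664127 - 0.352781)/(-0.049587 - 0.364676)
       = 0.626859
Iteration 5:
  f(0.664127) = -0.049587
  f(0.626859) = -0.008855
  x_6 = 0.626859 - (-0.008855)×(0.626859 - 0.664127)/(-0.008855 - (-0.049587))
       = 0.618757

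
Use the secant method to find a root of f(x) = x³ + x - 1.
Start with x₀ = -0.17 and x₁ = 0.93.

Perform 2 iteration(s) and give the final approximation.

f(x) = x³ + x - 1
x₀ = -0.17, x₁ = 0.93

Secant formula: x_{n+1} = x_n - f(x_n)(x_n - x_{n-1})/(f(x_n) - f(x_{n-1}))

Iteration 1:
  f(-0.170000) = -1.174913
  f(0.930000) = 0.734357
  x_2 = 0.930000 - 0.734357×(0.930000 - (-0.170000))/(0.734357 - (-1.174913))
       = 0.506910
Iteration 2:
  f(0.930000) = 0.734357
  f(0.506910) = -0.362835
  x_3 = 0.506910 - (-0.362835)×(0.506910 - 0.930000)/(-0.362835 - 0.734357)
       = 0.646824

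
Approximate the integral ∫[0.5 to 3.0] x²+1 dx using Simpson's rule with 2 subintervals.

f(x) = x²+1
a = 0.5, b = 3.0, n = 2
h = (b - a)/n = 1.250000

Simpson's rule: (h/3)[f(x₀) + 4f(x₁) + 2f(x₂) + ... + f(xₙ)]

x_0 = 0.5000, f(x_0) = 1.250000, coefficient = 1
x_1 = 1.7500, f(x_1) = 4.062500, coefficient = 4
x_2 = 3.0000, f(x_2) = 10.000000, coefficient = 1

I ≈ (1.250000/3) × 27.500000 = 11.458333
Exact value: 11.458333
Error: 0.000000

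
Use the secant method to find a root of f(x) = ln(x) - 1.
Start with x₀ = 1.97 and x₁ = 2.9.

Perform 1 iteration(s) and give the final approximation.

f(x) = ln(x) - 1
x₀ = 1.97, x₁ = 2.9

Secant formula: x_{n+1} = x_n - f(x_n)(x_n - x_{n-1})/(f(x_n) - f(x_{n-1}))

Iteration 1:
  f(1.970000) = -0.321966
  f(2.900000) = 0.064711
  x_2 = 2.900000 - 0.064711×(2.900000 - 1.970000)/(0.064711 - (-0.321966))
       = 2.744364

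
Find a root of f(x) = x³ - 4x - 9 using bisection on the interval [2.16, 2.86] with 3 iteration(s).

f(x) = x³ - 4x - 9
Initial interval: [2.16, 2.86]

Iteration 1:
  c_1 = (2.160000 + 2.860000)/2 = 2.510000
  f(c_1) = f(2.510000) = -3.226749
  f(a) × f(c) ≥ 0, new interval: [2.510000, 2.860000]
Iteration 2:
  c_2 = (2.510000 + 2.860000)/2 = 2.685000
  f(c_2) = f(2.685000) = -0.383231
  f(a) × f(c) ≥ 0, new interval: [2.685000, 2.860000]
Iteration 3:
  c_3 = (2.685000 + 2.860000)/2 = 2.772500
  f(c_3) = f(2.772500) = 1.221532
  f(a) × f(c) < 0, new interval: [2.685000, 2.772500]

After 3 iteration(s), the approximation is c_3 = 2.772500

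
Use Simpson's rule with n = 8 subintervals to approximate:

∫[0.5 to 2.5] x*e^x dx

f(x) = x*e^x
a = 0.5, b = 2.5, n = 8
h = (b - a)/n = 0.250000

Simpson's rule: (h/3)[f(x₀) + 4f(x₁) + 2f(x₂) + ... + f(xₙ)]

x_0 = 0.5000, f(x_0) = 0.824361, coefficient = 1
x_1 = 0.7500, f(x_1) = 1.587750, coefficient = 4
x_2 = 1.0000, f(x_2) = 2.718282, coefficient = 2
x_3 = 1.2500, f(x_3) = 4.362929, coefficient = 4
x_4 = 1.5000, f(x_4) = 6.722534, coefficient = 2
x_5 = 1.7500, f(x_5) = 10.070555, coefficient = 4
x_6 = 2.0000, f(x_6) = 14.778112, coefficient = 2
x_7 = 2.2500, f(x_7) = 21.347406, coefficient = 4
x_8 = 2.5000, f(x_8) = 30.456235, coefficient = 1

I ≈ (0.250000/3) × 229.193007 = 19.099417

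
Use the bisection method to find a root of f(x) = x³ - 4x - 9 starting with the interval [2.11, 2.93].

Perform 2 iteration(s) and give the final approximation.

f(x) = x³ - 4x - 9
Initial interval: [2.11, 2.93]

Iteration 1:
  c_1 = (2.110000 + 2.930000)/2 = 2.520000
  f(c_1) = f(2.520000) = -3.076992
  f(a) × f(c) ≥ 0, new interval: [2.520000, 2.930000]
Iteration 2:
  c_2 = (2.520000 + 2.930000)/2 = 2.725000
  f(c_2) = f(2.725000) = 0.334828
  f(a) × f(c) < 0, new interval: [2.520000, 2.725000]

After 2 iteration(s), the approximation is c_2 = 2.725000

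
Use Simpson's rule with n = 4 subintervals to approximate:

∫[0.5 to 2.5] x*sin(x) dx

f(x) = x*sin(x)
a = 0.5, b = 2.5, n = 4
h = (b - a)/n = 0.500000

Simpson's rule: (h/3)[f(x₀) + 4f(x₁) + 2f(x₂) + ... + f(xₙ)]

x_0 = 0.5000, f(x_0) = 0.239713, coefficient = 1
x_1 = 1.0000, f(x_1) = 0.841471, coefficient = 4
x_2 = 1.5000, f(x_2) = 1.496242, coefficient = 2
x_3 = 2.0000, f(x_3) = 1.818595, coefficient = 4
x_4 = 2.5000, f(x_4) = 1.496180, coefficient = 1

I ≈ (0.500000/3) × 15.368641 = 2.561440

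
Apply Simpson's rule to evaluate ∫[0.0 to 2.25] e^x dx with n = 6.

f(x) = e^x
a = 0.0, b = 2.25, n = 6
h = (b - a)/n = 0.375000

Simpson's rule: (h/3)[f(x₀) + 4f(x₁) + 2f(x₂) + ... + f(xₙ)]

x_0 = 0.0000, f(x_0) = 1.000000, coefficient = 1
x_1 = 0.3750, f(x_1) = 1.454991, coefficient = 4
x_2 = 0.7500, f(x_2) = 2.117000, coefficient = 2
x_3 = 1.1250, f(x_3) = 3.080217, coefficient = 4
x_4 = 1.5000, f(x_4) = 4.481689, coefficient = 2
x_5 = 1.8750, f(x_5) = 6.520819, coefficient = 4
x_6 = 2.2500, f(x_6) = 9.487736, coefficient = 1

I ≈ (0.375000/3) × 67.909224 = 8.488653
Exact value: 8.487736
Error: 0.000917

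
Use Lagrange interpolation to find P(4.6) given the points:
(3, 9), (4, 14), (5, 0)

Lagrange interpolation formula:
P(x) = Σ yᵢ × Lᵢ(x)
where Lᵢ(x) = Π_{j≠i} (x - xⱼ)/(xᵢ - xⱼ)

L_0(4.6) = (4.6 - 4)/(3 - 4) × (4.6 - 5)/(3 - 5) = -0.120000
L_1(4.6) = (4.6 - 3)/(4 - 3) × (4.6 - 5)/(4 - 5) = 0.640000
L_2(4.6) = (4.6 - 3)/(5 - 3) × (4.6 - 4)/(5 - 4) = 0.480000

P(4.6) = 9×L_0(4.6) + 14×L_1(4.6) + 0×L_2(4.6)
P(4.6) = 7.880000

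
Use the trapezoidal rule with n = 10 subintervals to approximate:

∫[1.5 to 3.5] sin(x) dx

f(x) = sin(x)
a = 1.5, b = 3.5, n = 10
h = (b - a)/n = 0.200000

Trapezoidal rule: (h/2)[f(x₀) + 2f(x₁) + 2f(x₂) + ... + f(xₙ)]

x_0 = 1.5000, f(x_0) = 0.997495, coefficient = 1
x_1 = 1.7000, f(x_1) = 0.991665, coefficient = 2
x_2 = 1.9000, f(x_2) = 0.946300, coefficient = 2
x_3 = 2.1000, f(x_3) = 0.863209, coefficient = 2
x_4 = 2.3000, f(x_4) = 0.745705, coefficient = 2
x_5 = 2.5000, f(x_5) = 0.598472, coefficient = 2
x_6 = 2.7000, f(x_6) = 0.427380, coefficient = 2
x_7 = 2.9000, f(x_7) = 0.239249, coefficient = 2
x_8 = 3.1000, f(x_8) = 0.041581, coefficient = 2
x_9 = 3.3000, f(x_9) = -0.157746, coefficient = 2
x_10 = 3.5000, f(x_10) = -0.350783, coefficient = 1

I ≈ (0.200000/2) × 10.038343 = 1.003834
Exact value: 1.007194
Error: 0.003360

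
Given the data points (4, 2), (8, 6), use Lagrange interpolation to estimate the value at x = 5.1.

Lagrange interpolation formula:
P(x) = Σ yᵢ × Lᵢ(x)
where Lᵢ(x) = Π_{j≠i} (x - xⱼ)/(xᵢ - xⱼ)

L_0(5.1) = (5.1 - 8)/(4 - 8) = 0.725000
L_1(5.1) = (5.1 - 4)/(8 - 4) = 0.275000

P(5.1) = 2×L_0(5.1) + 6×L_1(5.1)
P(5.1) = 3.100000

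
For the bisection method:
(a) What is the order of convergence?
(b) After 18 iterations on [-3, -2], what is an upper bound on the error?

(a) Bisection has linear (order 1) convergence; the error is halved each step.

(b) Error bound = (b-a)/2^n = (-2 - (-3))/2^{18}
    = 1/2^{18}

(a) 1 (linear); (b) error ≤ 3.81e-06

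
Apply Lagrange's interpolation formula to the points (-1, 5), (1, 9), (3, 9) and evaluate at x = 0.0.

Lagrange interpolation formula:
P(x) = Σ yᵢ × Lᵢ(x)
where Lᵢ(x) = Π_{j≠i} (x - xⱼ)/(xᵢ - xⱼ)

L_0(0.0) = (0.0 - 1)/(-1 - 1) × (0.0 - 3)/(-1 - 3) = 0.375000
L_1(0.0) = (0.0 - (-1))/(1 - (-1)) × (0.0 - 3)/(1 - 3) = 0.750000
L_2(0.0) = (0.0 - (-1))/(3 - (-1)) × (0.0 - 1)/(3 - 1) = -0.125000

P(0.0) = 5×L_0(0.0) + 9×L_1(0.0) + 9×L_2(0.0)
P(0.0) = 7.500000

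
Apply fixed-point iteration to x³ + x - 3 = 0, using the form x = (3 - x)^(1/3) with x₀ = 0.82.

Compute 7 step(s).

Equation: x³ + x - 3 = 0
Fixed-point form: x = (3 - x)^(1/3)
x₀ = 0.82

x_1 = g(0.820000) = 1.296638
x_2 = g(1.296638) = 1.194269
x_3 = g(1.194269) = 1.217730
x_4 = g(1.217730) = 1.212433
x_5 = g(1.212433) = 1.213633
x_6 = g(1.213633) = 1.213362
x_7 = g(1.213362) = 1.213423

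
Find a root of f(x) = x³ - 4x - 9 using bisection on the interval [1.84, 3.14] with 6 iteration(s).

f(x) = x³ - 4x - 9
Initial interval: [1.84, 3.14]

Iteration 1:
  c_1 = (1.840000 + 3.140000)/2 = 2.490000
  f(c_1) = f(2.490000) = -3.521751
  f(a) × f(c) ≥ 0, new interval: [2.490000, 3.140000]
Iteration 2:
  c_2 = (2.490000 + 3.140000)/2 = 2.815000
  f(c_2) = f(2.815000) = 2.046693
  f(a) × f(c) < 0, new interval: [2.490000, 2.815000]
Iteration 3:
  c_3 = (2.490000 + 2.815000)/2 = 2.652500
  f(c_3) = f(2.652500) = -0.947657
  f(a) × f(c) ≥ 0, new interval: [2.652500, 2.815000]
Iteration 4:
  c_4 = (2.652500 + 2.815000)/2 = 2.733750
  f(c_4) = f(2.733750) = 0.495377
  f(a) × f(c) < 0, new interval: [2.652500, 2.733750]
Iteration 5:
  c_5 = (2.652500 + 2.733750)/2 = 2.693125
  f(c_5) = f(2.693125) = -0.239474
  f(a) × f(c) ≥ 0, new interval: [2.693125, 2.733750]
Iteration 6:
  c_6 = (2.693125 + 2.733750)/2 = 2.713438
  f(c_6) = f(2.713438) = 0.124593
  f(a) × f(c) < 0, new interval: [2.693125, 2.713438]

After 6 iteration(s), the approximation is c_6 = 2.713438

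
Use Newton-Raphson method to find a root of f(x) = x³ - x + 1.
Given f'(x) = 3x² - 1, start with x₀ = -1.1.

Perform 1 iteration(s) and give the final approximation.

f(x) = x³ - x + 1
f'(x) = 3x² - 1
x₀ = -1.1

Newton-Raphson formula: x_{n+1} = x_n - f(x_n)/f'(x_n)

Iteration 1:
  f(-1.100000) = 0.769000
  f'(-1.100000) = 2.630000
  x_1 = -1.100000 - 0.769000/2.630000 = -1.392395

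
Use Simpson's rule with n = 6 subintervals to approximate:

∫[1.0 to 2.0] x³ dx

f(x) = x³
a = 1.0, b = 2.0, n = 6
h = (b - a)/n = 0.166667

Simpson's rule: (h/3)[f(x₀) + 4f(x₁) + 2f(x₂) + ... + f(xₙ)]

x_0 = 1.0000, f(x_0) = 1.000000, coefficient = 1
x_1 = 1.1667, f(x_1) = 1.587963, coefficient = 4
x_2 = 1.3333, f(x_2) = 2.370370, coefficient = 2
x_3 = 1.5000, f(x_3) = 3.375000, coefficient = 4
x_4 = 1.6667, f(x_4) = 4.629630, coefficient = 2
x_5 = 1.8333, f(x_5) = 6.162037, coefficient = 4
x_6 = 2.0000, f(x_6) = 8.000000, coefficient = 1

I ≈ (0.166667/3) × 67.500000 = 3.750000
Exact value: 3.750000
Error: 0.000000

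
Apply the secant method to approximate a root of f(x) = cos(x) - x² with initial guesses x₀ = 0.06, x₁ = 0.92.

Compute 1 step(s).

f(x) = cos(x) - x²
x₀ = 0.06, x₁ = 0.92

Secant formula: x_{n+1} = x_n - f(x_n)(x_n - x_{n-1})/(f(x_n) - f(x_{n-1}))

Iteration 1:
  f(0.060000) = 0.994601
  f(0.920000) = -0.240580
  x_2 = 0.920000 - (-0.240580)×(0.920000 - 0.060000)/(-0.240580 - 0.994601)
       = 0.752495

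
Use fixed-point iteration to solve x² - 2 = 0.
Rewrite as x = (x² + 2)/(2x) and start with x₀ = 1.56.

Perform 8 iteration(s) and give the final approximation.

Equation: x² - 2 = 0
Fixed-point form: x = (x² + 2)/(2x)
x₀ = 1.56

x_1 = g(1.560000) = 1.421026
x_2 = g(1.421026) = 1.414230
x_3 = g(1.414230) = 1.414214
x_4 = g(1.414214) = 1.414214
x_5 = g(1.414214) = 1.414214
x_6 = g(1.414214) = 1.414214
x_7 = g(1.414214) = 1.414214
x_8 = g(1.414214) = 1.414214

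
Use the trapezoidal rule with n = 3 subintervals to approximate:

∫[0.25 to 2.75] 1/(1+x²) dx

f(x) = 1/(1+x²)
a = 0.25, b = 2.75, n = 3
h = (b - a)/n = 0.833333

Trapezoidal rule: (h/2)[f(x₀) + 2f(x₁) + 2f(x₂) + ... + f(xₙ)]

x_0 = 0.2500, f(x_0) = 0.941176, coefficient = 1
x_1 = 1.0833, f(x_1) = 0.460064, coefficient = 2
x_2 = 1.9167, f(x_2) = 0.213967, coefficient = 2
x_3 = 2.7500, f(x_3) = 0.116788, coefficient = 1

I ≈ (0.833333/2) × 2.406027 = 1.002511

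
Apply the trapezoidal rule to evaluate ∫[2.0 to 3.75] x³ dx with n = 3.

f(x) = x³
a = 2.0, b = 3.75, n = 3
h = (b - a)/n = 0.583333

Trapezoidal rule: (h/2)[f(x₀) + 2f(x₁) + 2f(x₂) + ... + f(xₙ)]

x_0 = 2.0000, f(x_0) = 8.000000, coefficient = 1
x_1 = 2.5833, f(x_1) = 17.240162, coefficient = 2
x_2 = 3.1667, f(x_2) = 31.754630, coefficient = 2
x_3 = 3.7500, f(x_3) = 52.734375, coefficient = 1

I ≈ (0.583333/2) × 158.723958 = 46.294488
Exact value: 45.438477
Error: 0.856011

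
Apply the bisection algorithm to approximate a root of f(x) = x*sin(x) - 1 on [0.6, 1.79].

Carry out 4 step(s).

f(x) = x*sin(x) - 1
Initial interval: [0.6, 1.79]

Iteration 1:
  c_1 = (0.600000 + 1.790000)/2 = 1.195000
  f(c_1) = f(1.195000) = 0.111608
  f(a) × f(c) < 0, new interval: [0.600000, 1.195000]
Iteration 2:
  c_2 = (0.600000 + 1.195000)/2 = 0.897500
  f(c_2) = f(0.897500) = -0.298361
  f(a) × f(c) ≥ 0, new interval: [0.897500, 1.195000]
Iteration 3:
  c_3 = (0.897500 + 1.195000)/2 = 1.046250
  f(c_3) = f(1.046250) = -0.094417
  f(a) × f(c) ≥ 0, new interval: [1.046250, 1.195000]
Iteration 4:
  c_4 = (1.046250 + 1.195000)/2 = 1.120625
  f(c_4) = f(1.120625) = 0.008980
  f(a) × f(c) < 0, new interval: [1.046250, 1.120625]

After 4 iteration(s), the approximation is c_4 = 1.120625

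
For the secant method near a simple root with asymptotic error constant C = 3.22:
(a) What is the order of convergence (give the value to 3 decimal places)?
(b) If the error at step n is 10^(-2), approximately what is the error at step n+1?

(a) Secant method has superlinear convergence with order φ = (1+√5)/2 ≈ 1.618.
    This means |e_{n+1}| ≈ C|e_n|^1.618.

(b) With |e_n| = 10^(-2) and C = 3.22:
    |e_{n+1}| ≈ 3.22 × (10^(-2))^1.618 = 3.22 × 10^(-3.24)

(a) ≈ 1.618 (golden ratio); (b) |e_{n+1}| ≈ 1.870e-03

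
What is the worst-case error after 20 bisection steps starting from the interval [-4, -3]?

Bisection error bound: |error| ≤ (b-a)/2^n
|error| ≤ (-3 - (-4))/2^20 = 1/2^20
|error| ≤ 0.0000009537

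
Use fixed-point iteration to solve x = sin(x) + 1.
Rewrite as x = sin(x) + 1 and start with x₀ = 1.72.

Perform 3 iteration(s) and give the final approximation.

Equation: x = sin(x) + 1
Fixed-point form: x = sin(x) + 1
x₀ = 1.72

x_1 = g(1.720000) = 1.988890
x_2 = g(1.988890) = 1.913865
x_3 = g(1.913865) = 1.941727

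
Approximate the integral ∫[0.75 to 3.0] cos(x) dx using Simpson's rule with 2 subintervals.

f(x) = cos(x)
a = 0.75, b = 3.0, n = 2
h = (b - a)/n = 1.125000

Simpson's rule: (h/3)[f(x₀) + 4f(x₁) + 2f(x₂) + ... + f(xₙ)]

x_0 = 0.7500, f(x_0) = 0.731689, coefficient = 1
x_1 = 1.8750, f(x_1) = -0.299534, coefficient = 4
x_2 = 3.0000, f(x_2) = -0.989992, coefficient = 1

I ≈ (1.125000/3) × -1.456438 = -0.546164
Exact value: -0.540519
Error: 0.005645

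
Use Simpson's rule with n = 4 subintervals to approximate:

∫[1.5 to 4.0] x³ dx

f(x) = x³
a = 1.5, b = 4.0, n = 4
h = (b - a)/n = 0.625000

Simpson's rule: (h/3)[f(x₀) + 4f(x₁) + 2f(x₂) + ... + f(xₙ)]

x_0 = 1.5000, f(x_0) = 3.375000, coefficient = 1
x_1 = 2.1250, f(x_1) = 9.595703, coefficient = 4
x_2 = 2.7500, f(x_2) = 20.796875, coefficient = 2
x_3 = 3.3750, f(x_3) = 38.443359, coefficient = 4
x_4 = 4.0000, f(x_4) = 64.000000, coefficient = 1

I ≈ (0.625000/3) × 301.125000 = 62.734375
Exact value: 62.734375
Error: 0.000000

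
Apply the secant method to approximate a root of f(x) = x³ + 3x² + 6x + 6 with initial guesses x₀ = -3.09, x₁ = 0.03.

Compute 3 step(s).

f(x) = x³ + 3x² + 6x + 6
x₀ = -3.09, x₁ = 0.03

Secant formula: x_{n+1} = x_n - f(x_n)(x_n - x_{n-1})/(f(x_n) - f(x_{n-1}))

Iteration 1:
  f(-3.090000) = -13.399329
  f(0.030000) = 6.182727
  x_2 = 0.030000 - 6.182727×(0.030000 - (-3.090000))/(6.182727 - (-13.399329))
       = -0.955091
Iteration 2:
  f(0.030000) = 6.182727
  f(-0.955091) = 2.134817
  x_3 = -0.955091 - 2.134817×(-0.955091 - 0.030000)/(2.134817 - 6.182727)
       = -1.474616
Iteration 3:
  f(-0.955091) = 2.134817
  f(-1.474616) = 0.469240
  x_4 = -1.474616 - 0.469240×(-1.474616 - (-0.955091))/(0.469240 - 2.134817)
       = -1.620981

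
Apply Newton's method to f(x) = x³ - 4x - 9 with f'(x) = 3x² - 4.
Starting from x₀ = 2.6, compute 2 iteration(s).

f(x) = x³ - 4x - 9
f'(x) = 3x² - 4
x₀ = 2.6

Newton-Raphson formula: x_{n+1} = x_n - f(x_n)/f'(x_n)

Iteration 1:
  f(2.600000) = -1.824000
  f'(2.600000) = 16.280000
  x_1 = 2.600000 - (-1.824000)/16.280000 = 2.712039
Iteration 2:
  f(2.712039) = 0.099318
  f'(2.712039) = 18.065472
  x_2 = 2.712039 - 0.099318/18.065472 = 2.706542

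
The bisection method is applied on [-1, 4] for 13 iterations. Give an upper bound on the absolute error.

Bisection error bound: |error| ≤ (b-a)/2^n
|error| ≤ (4 - (-1))/2^13 = 5/2^13
|error| ≤ 0.0006103516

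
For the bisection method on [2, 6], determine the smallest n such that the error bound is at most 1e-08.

We need (b-a)/2^n ≤ 1e-08
(6 - 2)/2^n ≤ 1e-08
4/2^n ≤ 1e-08
2^n ≥ 400000000
n ≥ log₂(400000000) = 28.58
n ≥ 29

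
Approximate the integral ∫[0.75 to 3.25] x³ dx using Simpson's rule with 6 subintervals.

f(x) = x³
a = 0.75, b = 3.25, n = 6
h = (b - a)/n = 0.416667

Simpson's rule: (h/3)[f(x₀) + 4f(x₁) + 2f(x₂) + ... + f(xₙ)]

x_0 = 0.7500, f(x_0) = 0.421875, coefficient = 1
x_1 = 1.1667, f(x_1) = 1.587963, coefficient = 4
x_2 = 1.5833, f(x_2) = 3.969329, coefficient = 2
x_3 = 2.0000, f(x_3) = 8.000000, coefficient = 4
x_4 = 2.4167, f(x_4) = 14.114005, coefficient = 2
x_5 = 2.8333, f(x_5) = 22.745370, coefficient = 4
x_6 = 3.2500, f(x_6) = 34.328125, coefficient = 1

I ≈ (0.416667/3) × 200.250000 = 27.812500
Exact value: 27.812500
Error: 0.000000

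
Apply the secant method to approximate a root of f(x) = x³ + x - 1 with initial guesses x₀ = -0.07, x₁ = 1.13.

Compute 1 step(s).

f(x) = x³ + x - 1
x₀ = -0.07, x₁ = 1.13

Secant formula: x_{n+1} = x_n - f(x_n)(x_n - x_{n-1})/(f(x_n) - f(x_{n-1}))

Iteration 1:
  f(-0.070000) = -1.070343
  f(1.130000) = 1.572897
  x_2 = 1.130000 - 1.572897×(1.130000 - (-0.070000))/(1.572897 - (-1.070343))
       = 0.415923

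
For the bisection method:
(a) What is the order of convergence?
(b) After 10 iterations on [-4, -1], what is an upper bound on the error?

(a) Bisection has linear (order 1) convergence; the error is halved each step.

(b) Error bound = (b-a)/2^n = (-1 - (-4))/2^{10}
    = 3/2^{10}

(a) 1 (linear); (b) error ≤ 2.93e-03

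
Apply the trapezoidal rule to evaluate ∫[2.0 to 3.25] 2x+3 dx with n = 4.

f(x) = 2x+3
a = 2.0, b = 3.25, n = 4
h = (b - a)/n = 0.312500

Trapezoidal rule: (h/2)[f(x₀) + 2f(x₁) + 2f(x₂) + ... + f(xₙ)]

x_0 = 2.0000, f(x_0) = 7.000000, coefficient = 1
x_1 = 2.3125, f(x_1) = 7.625000, coefficient = 2
x_2 = 2.6250, f(x_2) = 8.250000, coefficient = 2
x_3 = 2.9375, f(x_3) = 8.875000, coefficient = 2
x_4 = 3.2500, f(x_4) = 9.500000, coefficient = 1

I ≈ (0.312500/2) × 66.000000 = 10.312500
Exact value: 10.312500
Error: 0.000000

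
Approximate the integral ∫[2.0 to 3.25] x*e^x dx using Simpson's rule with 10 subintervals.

f(x) = x*e^x
a = 2.0, b = 3.25, n = 10
h = (b - a)/n = 0.125000

Simpson's rule: (h/3)[f(x₀) + 4f(x₁) + 2f(x₂) + ... + f(xₙ)]

x_0 = 2.0000, f(x_0) = 14.778112, coefficient = 1
x_1 = 2.1250, f(x_1) = 17.792407, coefficient = 4
x_2 = 2.2500, f(x_2) = 21.347406, coefficient = 2
x_3 = 2.3750, f(x_3) = 25.533656, coefficient = 4
x_4 = 2.5000, f(x_4) = 30.456235, coefficient = 2
x_5 = 2.6250, f(x_5) = 36.237007, coefficient = 4
x_6 = 2.7500, f(x_6) = 43.017238, coefficient = 2
x_7 = 2.8750, f(x_7) = 50.960594, coefficient = 4
x_8 = 3.0000, f(x_8) = 60.256611, coefficient = 2
x_9 = 3.1250, f(x_9) = 71.124672, coefficient = 4
x_10 = 3.2500, f(x_10) = 83.818605, coefficient = 1

I ≈ (0.125000/3) × 1215.345044 = 50.639377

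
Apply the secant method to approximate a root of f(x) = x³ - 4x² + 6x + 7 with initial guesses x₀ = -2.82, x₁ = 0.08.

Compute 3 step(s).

f(x) = x³ - 4x² + 6x + 7
x₀ = -2.82, x₁ = 0.08

Secant formula: x_{n+1} = x_n - f(x_n)(x_n - x_{n-1})/(f(x_n) - f(x_{n-1}))

Iteration 1:
  f(-2.820000) = -64.155368
  f(0.080000) = 7.454912
  x_2 = 0.080000 - 7.454912×(0.080000 - (-2.820000))/(7.454912 - (-64.155368))
       = -0.221901
Iteration 2:
  f(0.080000) = 7.454912
  f(-0.221901) = 5.460704
  x_3 = -0.221901 - 5.460704×(-0.221901 - 0.080000)/(5.460704 - 7.454912)
       = -1.048593
Iteration 3:
  f(-0.221901) = 5.460704
  f(-1.048593) = -4.842719
  x_4 = -1.048593 - (-4.842719)×(-1.048593 - (-0.221901))/(-4.842719 - 5.460704)
       = -0.660039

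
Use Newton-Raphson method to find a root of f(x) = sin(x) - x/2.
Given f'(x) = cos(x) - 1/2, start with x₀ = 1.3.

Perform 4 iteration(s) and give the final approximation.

f(x) = sin(x) - x/2
f'(x) = cos(x) - 1/2
x₀ = 1.3

Newton-Raphson formula: x_{n+1} = x_n - f(x_n)/f'(x_n)

Iteration 1:
  f(1.300000) = 0.313558
  f'(1.300000) = -0.232501
  x_1 = 1.300000 - 0.313558/(-0.232501) = 2.648631
Iteration 2:
  f(2.648631) = -0.851078
  f'(2.648631) = -1.380935
  x_2 = 2.648631 - (-0.851078)/(-1.380935) = 2.032325
Iteration 3:
  f(2.032325) = -0.120790
  f'(2.032325) = -0.945317
  x_3 = 2.032325 - (-0.120790)/(-0.945317) = 1.904548
Iteration 4:
  f(1.904548) = -0.007454
  f'(1.904548) = -0.827590
  x_4 = 1.904548 - (-0.007454)/(-0.827590) = 1.895541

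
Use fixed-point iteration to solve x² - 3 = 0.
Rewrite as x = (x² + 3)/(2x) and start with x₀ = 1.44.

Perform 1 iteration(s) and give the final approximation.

Equation: x² - 3 = 0
Fixed-point form: x = (x² + 3)/(2x)
x₀ = 1.44

x_1 = g(1.440000) = 1.761667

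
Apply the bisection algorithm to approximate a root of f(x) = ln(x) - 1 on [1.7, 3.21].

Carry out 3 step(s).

f(x) = ln(x) - 1
Initial interval: [1.7, 3.21]

Iteration 1:
  c_1 = (1.700000 + 3.210000)/2 = 2.455000
  f(c_1) = f(2.455000) = -0.101873
  f(a) × f(c) ≥ 0, new interval: [2.455000, 3.210000]
Iteration 2:
  c_2 = (2.455000 + 3.210000)/2 = 2.832500
  f(c_2) = f(2.832500) = 0.041160
  f(a) × f(c) < 0, new interval: [2.455000, 2.832500]
Iteration 3:
  c_3 = (2.455000 + 2.832500)/2 = 2.643750
  f(c_3) = f(2.643750) = -0.027802
  f(a) × f(c) ≥ 0, new interval: [2.643750, 2.832500]

After 3 iteration(s), the approximation is c_3 = 2.643750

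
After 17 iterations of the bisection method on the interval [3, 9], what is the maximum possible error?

Bisection error bound: |error| ≤ (b-a)/2^n
|error| ≤ (9 - 3)/2^17 = 6/2^17
|error| ≤ 0.0000457764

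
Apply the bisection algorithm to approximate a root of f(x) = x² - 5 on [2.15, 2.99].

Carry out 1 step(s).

f(x) = x² - 5
Initial interval: [2.15, 2.99]

Iteration 1:
  c_1 = (2.150000 + 2.990000)/2 = 2.570000
  f(c_1) = f(2.570000) = 1.604900
  f(a) × f(c) < 0, new interval: [2.150000, 2.570000]

After 1 iteration(s), the approximation is c_1 = 2.570000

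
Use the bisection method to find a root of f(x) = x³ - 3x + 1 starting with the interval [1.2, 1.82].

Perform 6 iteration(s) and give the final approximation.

f(x) = x³ - 3x + 1
Initial interval: [1.2, 1.82]

Iteration 1:
  c_1 = (1.200000 + 1.820000)/2 = 1.510000
  f(c_1) = f(1.510000) = -0.087049
  f(a) × f(c) ≥ 0, new interval: [1.510000, 1.820000]
Iteration 2:
  c_2 = (1.510000 + 1.820000)/2 = 1.665000
  f(c_2) = f(1.665000) = 0.620755
  f(a) × f(c) < 0, new interval: [1.510000, 1.665000]
Iteration 3:
  c_3 = (1.510000 + 1.665000)/2 = 1.587500
  f(c_3) = f(1.587500) = 0.238248
  f(a) × f(c) < 0, new interval: [1.510000, 1.587500]
Iteration 4:
  c_4 = (1.510000 + 1.587500)/2 = 1.548750
  f(c_4) = f(1.548750) = 0.068623
  f(a) × f(c) < 0, new interval: [1.510000, 1.548750]
Iteration 5:
  c_5 = (1.510000 + 1.548750)/2 = 1.529375
  f(c_5) = f(1.529375) = -0.010935
  f(a) × f(c) ≥ 0, new interval: [1.529375, 1.548750]
Iteration 6:
  c_6 = (1.529375 + 1.548750)/2 = 1.539062
  f(c_6) = f(1.539062) = 0.028410
  f(a) × f(c) < 0, new interval: [1.529375, 1.539062]

After 6 iteration(s), the approximation is c_6 = 1.539062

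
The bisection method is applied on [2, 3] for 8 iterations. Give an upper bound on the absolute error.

Bisection error bound: |error| ≤ (b-a)/2^n
|error| ≤ (3 - 2)/2^8 = 1/2^8
|error| ≤ 0.0039062500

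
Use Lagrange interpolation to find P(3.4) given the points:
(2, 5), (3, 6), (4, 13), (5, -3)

Lagrange interpolation formula:
P(x) = Σ yᵢ × Lᵢ(x)
where Lᵢ(x) = Π_{j≠i} (x - xⱼ)/(xᵢ - xⱼ)

L_0(3.4) = (3.4 - 3)/(2 - 3) × (3.4 - 4)/(2 - 4) × (3.4 - 5)/(2 - 5) = -0.064000
L_1(3.4) = (3.4 - 2)/(3 - 2) × (3.4 - 4)/(3 - 4) × (3.4 - 5)/(3 - 5) = 0.672000
L_2(3.4) = (3.4 - 2)/(4 - 2) × (3.4 - 3)/(4 - 3) × (3.4 - 5)/(4 - 5) = 0.448000
L_3(3.4) = (3.4 - 2)/(5 - 2) × (3.4 - 3)/(5 - 3) × (3.4 - 4)/(5 - 4) = -0.056000

P(3.4) = 5×L_0(3.4) + 6×L_1(3.4) + 13×L_2(3.4) + (-3)×L_3(3.4)
P(3.4) = 9.704000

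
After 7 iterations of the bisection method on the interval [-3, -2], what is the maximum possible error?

Bisection error bound: |error| ≤ (b-a)/2^n
|error| ≤ (-2 - (-3))/2^7 = 1/2^7
|error| ≤ 0.0078125000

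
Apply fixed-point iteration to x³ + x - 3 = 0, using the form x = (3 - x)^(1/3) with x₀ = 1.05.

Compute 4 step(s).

Equation: x³ + x - 3 = 0
Fixed-point form: x = (3 - x)^(1/3)
x₀ = 1.05

x_1 = g(1.050000) = 1.249333
x_2 = g(1.249333) = 1.205224
x_3 = g(1.205224) = 1.215262
x_4 = g(1.215262) = 1.212993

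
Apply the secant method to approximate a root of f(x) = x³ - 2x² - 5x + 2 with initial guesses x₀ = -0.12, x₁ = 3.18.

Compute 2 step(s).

f(x) = x³ - 2x² - 5x + 2
x₀ = -0.12, x₁ = 3.18

Secant formula: x_{n+1} = x_n - f(x_n)(x_n - x_{n-1})/(f(x_n) - f(x_{n-1}))

Iteration 1:
  f(-0.120000) = 2.569472
  f(3.180000) = -1.967368
  x_2 = 3.180000 - (-1.967368)×(3.180000 - (-0.120000))/(-1.967368 - 2.569472)
       = 1.748979
Iteration 2:
  f(3.180000) = -1.967368
  f(1.748979) = -7.512749
  x_3 = 1.748979 - (-7.512749)×(1.748979 - 3.180000)/(-7.512749 - (-1.967368))
       = 3.687692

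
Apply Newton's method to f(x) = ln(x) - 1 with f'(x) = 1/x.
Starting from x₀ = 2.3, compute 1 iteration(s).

f(x) = ln(x) - 1
f'(x) = 1/x
x₀ = 2.3

Newton-Raphson formula: x_{n+1} = x_n - f(x_n)/f'(x_n)

Iteration 1:
  f(2.300000) = -0.167091
  f'(2.300000) = 0.434783
  x_1 = 2.300000 - (-0.167091)/0.434783 = 2.684309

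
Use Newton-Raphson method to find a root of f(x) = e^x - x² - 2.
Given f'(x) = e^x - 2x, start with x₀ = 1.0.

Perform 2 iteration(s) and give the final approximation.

f(x) = e^x - x² - 2
f'(x) = e^x - 2x
x₀ = 1.0

Newton-Raphson formula: x_{n+1} = x_n - f(x_n)/f'(x_n)

Iteration 1:
  f(1.000000) = -0.281718
  f'(1.000000) = 0.718282
  x_1 = 1.000000 - (-0.281718)/0.718282 = 1.392211
Iteration 2:
  f(1.392211) = 0.085485
  f'(1.392211) = 1.239315
  x_2 = 1.392211 - 0.085485/1.239315 = 1.323233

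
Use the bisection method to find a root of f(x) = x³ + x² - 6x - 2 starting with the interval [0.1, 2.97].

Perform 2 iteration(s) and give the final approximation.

f(x) = x³ + x² - 6x - 2
Initial interval: [0.1, 2.97]

Iteration 1:
  c_1 = (0.100000 + 2.970000)/2 = 1.535000
  f(c_1) = f(1.535000) = -5.236970
  f(a) × f(c) ≥ 0, new interval: [1.535000, 2.970000]
Iteration 2:
  c_2 = (1.535000 + 2.970000)/2 = 2.252500
  f(c_2) = f(2.252500) = 0.987392
  f(a) × f(c) < 0, new interval: [1.535000, 2.252500]

After 2 iteration(s), the approximation is c_2 = 2.252500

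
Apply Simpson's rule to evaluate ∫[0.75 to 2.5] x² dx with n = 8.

f(x) = x²
a = 0.75, b = 2.5, n = 8
h = (b - a)/n = 0.218750

Simpson's rule: (h/3)[f(x₀) + 4f(x₁) + 2f(x₂) + ... + f(xₙ)]

x_0 = 0.7500, f(x_0) = 0.562500, coefficient = 1
x_1 = 0.9688, f(x_1) = 0.938477, coefficient = 4
x_2 = 1.1875, f(x_2) = 1.410156, coefficient = 2
x_3 = 1.4062, f(x_3) = 1.977539, coefficient = 4
x_4 = 1.6250, f(x_4) = 2.640625, coefficient = 2
x_5 = 1.8438, f(x_5) = 3.399414, coefficient = 4
x_6 = 2.0625, f(x_6) = 4.253906, coefficient = 2
x_7 = 2.2812, f(x_7) = 5.204102, coefficient = 4
x_8 = 2.5000, f(x_8) = 6.250000, coefficient = 1

I ≈ (0.218750/3) × 69.500000 = 5.067708
Exact value: 5.067708
Error: 0.000000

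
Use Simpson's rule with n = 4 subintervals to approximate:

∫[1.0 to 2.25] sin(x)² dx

f(x) = sin(x)²
a = 1.0, b = 2.25, n = 4
h = (b - a)/n = 0.312500

Simpson's rule: (h/3)[f(x₀) + 4f(x₁) + 2f(x₂) + ... + f(xₙ)]

x_0 = 1.0000, f(x_0) = 0.708073, coefficient = 1
x_1 = 1.3125, f(x_1) = 0.934754, coefficient = 4
x_2 = 1.6250, f(x_2) = 0.997065, coefficient = 2
x_3 = 1.9375, f(x_3) = 0.871449, coefficient = 4
x_4 = 2.2500, f(x_4) = 0.605398, coefficient = 1

I ≈ (0.312500/3) × 10.532411 = 1.097126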